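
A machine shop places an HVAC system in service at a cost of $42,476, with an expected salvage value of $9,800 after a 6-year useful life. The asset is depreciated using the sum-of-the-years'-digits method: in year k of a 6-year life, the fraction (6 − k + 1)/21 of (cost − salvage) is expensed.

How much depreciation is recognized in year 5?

Depreciable base = $42,476 − $9,800 = $32,676.
Sum of the years' digits = 6+5+4+3+2+1 = 21.
Year 1: $32,676 × 6/21 = $9,336. Book value $33,140.
Year 2: $32,676 × 5/21 = $7,780. Book value $25,360.
Year 3: $32,676 × 4/21 = $6,224. Book value $19,136.
Year 4: $32,676 × 3/21 = $4,668. Book value $14,468.
Year 5: $32,676 × 2/21 = $3,112. Book value $11,356.

$3,112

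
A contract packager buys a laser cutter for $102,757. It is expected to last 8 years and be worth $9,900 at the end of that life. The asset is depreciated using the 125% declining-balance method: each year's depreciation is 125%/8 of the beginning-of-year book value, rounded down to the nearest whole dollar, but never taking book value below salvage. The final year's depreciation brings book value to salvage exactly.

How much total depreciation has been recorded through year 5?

$58,813

Depreciable base = $102,757 − $9,900 = $92,857.
Year 1: ⌊$102,757 × 125%/8⌋ = $16,055. Book value $86,702.
Year 2: ⌊$86,702 × 125%/8⌋ = $13,547. Book value $73,155.
Year 3: ⌊$73,155 × 125%/8⌋ = $11,430. Book value $61,725.
Year 4: ⌊$61,725 × 125%/8⌋ = $9,644. Book value $52,081.
Year 5: ⌊$52,081 × 125%/8⌋ = $8,137. Book value $43,944.
Accumulated through year 5 = $102,757 − $43,944 = $58,813.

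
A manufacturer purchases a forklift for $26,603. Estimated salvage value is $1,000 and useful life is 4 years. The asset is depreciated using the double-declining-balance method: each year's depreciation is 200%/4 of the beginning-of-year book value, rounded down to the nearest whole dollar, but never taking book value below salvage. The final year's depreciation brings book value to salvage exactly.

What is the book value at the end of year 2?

$6,651

Depreciable base = $26,603 − $1,000 = $25,603.
Year 1: ⌊$26,603 × 200%/4⌋ = $13,301. Book value $13,302.
Year 2: ⌊$13,302 × 200%/4⌋ = $6,651. Book value $6,651.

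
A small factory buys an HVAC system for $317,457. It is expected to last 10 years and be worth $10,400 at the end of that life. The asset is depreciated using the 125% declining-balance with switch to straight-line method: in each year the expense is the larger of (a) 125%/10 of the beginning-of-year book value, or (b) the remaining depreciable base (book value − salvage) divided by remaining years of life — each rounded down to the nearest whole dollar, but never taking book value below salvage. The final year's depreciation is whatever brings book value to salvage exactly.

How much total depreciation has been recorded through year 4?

$133,680

Depreciable base = $317,457 − $10,400 = $307,057.
Year 1: DB = ⌊$317,457 × 125%/10⌋ = $39,682; SL = ⌊$307,057/10⌋ = $30,705 → take DB $39,682. Book value $277,775.
Year 2: DB = ⌊$277,775 × 125%/10⌋ = $34,721; SL = ⌊$267,375/9⌋ = $29,708 → take DB $34,721. Book value $243,054.
Year 3: DB = ⌊$243,054 × 125%/10⌋ = $30,381; SL = ⌊$232,654/8⌋ = $29,081 → take DB $30,381. Book value $212,673.
Year 4: DB = ⌊$212,673 × 125%/10⌋ = $26,584; SL = ⌊$202,273/7⌋ = $28,896 → take SL $28,896. Book value $183,777.
Accumulated through year 4 = $317,457 − $183,777 = $133,680.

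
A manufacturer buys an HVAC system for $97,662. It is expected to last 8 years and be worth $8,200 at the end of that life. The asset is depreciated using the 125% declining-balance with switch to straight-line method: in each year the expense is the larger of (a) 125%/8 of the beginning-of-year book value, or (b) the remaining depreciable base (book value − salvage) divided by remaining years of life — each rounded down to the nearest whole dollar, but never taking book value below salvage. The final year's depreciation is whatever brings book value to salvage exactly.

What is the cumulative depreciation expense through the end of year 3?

Depreciable base = $97,662 − $8,200 = $89,462.
Year 1: DB = ⌊$97,662 × 125%/8⌋ = $15,259; SL = ⌊$89,462/8⌋ = $11,182 → take DB $15,259. Book value $82,403.
Year 2: DB = ⌊$82,403 × 125%/8⌋ = $12,875; SL = ⌊$74,203/7⌋ = $10,600 → take DB $12,875. Book value $69,528.
Year 3: DB = ⌊$69,528 × 125%/8⌋ = $10,863; SL = ⌊$61,328/6⌋ = $10,221 → take DB $10,863. Book value $58,665.
Accumulated through year 3 = $97,662 − $58,665 = $38,997.

$38,997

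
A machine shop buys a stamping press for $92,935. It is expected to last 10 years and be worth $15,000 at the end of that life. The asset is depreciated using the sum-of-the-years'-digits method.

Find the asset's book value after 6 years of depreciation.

$29,170

Depreciable base = $92,935 − $15,000 = $77,935.
Sum of the years' digits = 10+9+8+7+6+5+4+3+2+1 = 55.
Year 1: $77,935 × 10/55 = $14,170. Book value $78,765.
Year 2: $77,935 × 9/55 = $12,753. Book value $66,012.
Year 3: $77,935 × 8/55 = $11,336. Book value $54,676.
Year 4: $77,935 × 7/55 = $9,919. Book value $44,757.
Year 5: $77,935 × 6/55 = $8,502. Book value $36,255.
Year 6: $77,935 × 5/55 = $7,085. Book value $29,170.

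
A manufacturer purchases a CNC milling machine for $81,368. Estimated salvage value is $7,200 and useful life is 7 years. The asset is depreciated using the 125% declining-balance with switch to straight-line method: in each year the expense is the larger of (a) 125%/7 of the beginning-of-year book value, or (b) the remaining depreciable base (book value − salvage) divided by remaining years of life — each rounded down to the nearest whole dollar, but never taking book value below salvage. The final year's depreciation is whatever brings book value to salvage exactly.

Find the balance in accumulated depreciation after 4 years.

Depreciable base = $81,368 − $7,200 = $74,168.
Year 1: DB = ⌊$81,368 × 125%/7⌋ = $14,530; SL = ⌊$74,168/7⌋ = $10,595 → take DB $14,530. Book value $66,838.
Year 2: DB = ⌊$66,838 × 125%/7⌋ = $11,935; SL = ⌊$59,638/6⌋ = $9,939 → take DB $11,935. Book value $54,903.
Year 3: DB = ⌊$54,903 × 125%/7⌋ = $9,804; SL = ⌊$47,703/5⌋ = $9,540 → take DB $9,804. Book value $45,099.
Year 4: DB = ⌊$45,099 × 125%/7⌋ = $8,053; SL = ⌊$37,899/4⌋ = $9,474 → take SL $9,474. Book value $35,625.
Accumulated through year 4 = $81,368 − $35,625 = $45,743.

$45,743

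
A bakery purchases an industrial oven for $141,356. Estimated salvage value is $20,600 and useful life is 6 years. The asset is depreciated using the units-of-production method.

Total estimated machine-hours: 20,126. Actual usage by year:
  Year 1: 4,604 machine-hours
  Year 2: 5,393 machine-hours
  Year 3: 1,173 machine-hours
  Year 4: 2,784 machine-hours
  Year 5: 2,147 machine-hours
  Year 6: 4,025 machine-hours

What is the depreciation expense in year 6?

Depreciable base = $141,356 − $20,600 = $120,756.
Rate = $120,756 / 20,126 machine-hours = $6 per machine-hour.
Year 1: 4,604 × $6 = $27,624. Book value $113,732.
Year 2: 5,393 × $6 = $32,358. Book value $81,374.
Year 3: 1,173 × $6 = $7,038. Book value $74,336.
Year 4: 2,784 × $6 = $16,704. Book value $57,632.
Year 5: 2,147 × $6 = $12,882. Book value $44,750.
Year 6: 4,025 × $6 = $24,150. Book value $20,600.

$24,150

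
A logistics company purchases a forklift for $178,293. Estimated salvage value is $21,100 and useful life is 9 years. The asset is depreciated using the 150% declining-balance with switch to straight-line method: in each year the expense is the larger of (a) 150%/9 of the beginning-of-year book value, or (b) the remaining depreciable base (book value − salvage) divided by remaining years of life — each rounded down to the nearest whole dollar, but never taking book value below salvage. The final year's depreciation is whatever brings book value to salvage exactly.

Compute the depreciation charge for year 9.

$12,639

Depreciable base = $178,293 − $21,100 = $157,193.
Year 1: DB = ⌊$178,293 × 150%/9⌋ = $29,715; SL = ⌊$157,193/9⌋ = $17,465 → take DB $29,715. Book value $148,578.
Year 2: DB = ⌊$148,578 × 150%/9⌋ = $24,763; SL = ⌊$127,478/8⌋ = $15,934 → take DB $24,763. Book value $123,815.
Year 3: DB = ⌊$123,815 × 150%/9⌋ = $20,635; SL = ⌊$102,715/7⌋ = $14,673 → take DB $20,635. Book value $103,180.
Year 4: DB = ⌊$103,180 × 150%/9⌋ = $17,196; SL = ⌊$82,080/6⌋ = $13,680 → take DB $17,196. Book value $85,984.
Year 5: DB = ⌊$85,984 × 150%/9⌋ = $14,330; SL = ⌊$64,884/5⌋ = $12,976 → take DB $14,330. Book value $71,654.
Year 6: DB = ⌊$71,654 × 150%/9⌋ = $11,942; SL = ⌊$50,554/4⌋ = $12,638 → take SL $12,638. Book value $59,016.
Year 7: DB = ⌊$59,016 × 150%/9⌋ = $9,836; SL = ⌊$37,916/3⌋ = $12,638 → take SL $12,638. Book value $46,378.
Year 8: DB = ⌊$46,378 × 150%/9⌋ = $7,729; SL = ⌊$25,278/2⌋ = $12,639 → take SL $12,639. Book value $33,739.
Year 9 (final): $33,739 − $21,100 = $12,639. Book value $21,100.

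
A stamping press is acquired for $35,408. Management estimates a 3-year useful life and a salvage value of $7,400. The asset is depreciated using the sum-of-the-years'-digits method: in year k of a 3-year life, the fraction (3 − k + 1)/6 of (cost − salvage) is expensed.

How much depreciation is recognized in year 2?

Depreciable base = $35,408 − $7,400 = $28,008.
Sum of the years' digits = 3+2+1 = 6.
Year 1: $28,008 × 3/6 = $14,004. Book value $21,404.
Year 2: $28,008 × 2/6 = $9,336. Book value $12,068.

$9,336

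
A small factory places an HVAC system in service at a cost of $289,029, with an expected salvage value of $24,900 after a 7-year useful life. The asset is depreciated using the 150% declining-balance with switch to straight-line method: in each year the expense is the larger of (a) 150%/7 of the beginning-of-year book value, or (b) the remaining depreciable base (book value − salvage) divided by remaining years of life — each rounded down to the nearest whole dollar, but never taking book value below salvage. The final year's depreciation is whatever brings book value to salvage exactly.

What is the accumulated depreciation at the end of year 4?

$178,874

Depreciable base = $289,029 − $24,900 = $264,129.
Year 1: DB = ⌊$289,029 × 150%/7⌋ = $61,934; SL = ⌊$264,129/7⌋ = $37,732 → take DB $61,934. Book value $227,095.
Year 2: DB = ⌊$227,095 × 150%/7⌋ = $48,663; SL = ⌊$202,195/6⌋ = $33,699 → take DB $48,663. Book value $178,432.
Year 3: DB = ⌊$178,432 × 150%/7⌋ = $38,235; SL = ⌊$153,532/5⌋ = $30,706 → take DB $38,235. Book value $140,197.
Year 4: DB = ⌊$140,197 × 150%/7⌋ = $30,042; SL = ⌊$115,297/4⌋ = $28,824 → take DB $30,042. Book value $110,155.
Accumulated through year 4 = $289,029 − $110,155 = $178,874.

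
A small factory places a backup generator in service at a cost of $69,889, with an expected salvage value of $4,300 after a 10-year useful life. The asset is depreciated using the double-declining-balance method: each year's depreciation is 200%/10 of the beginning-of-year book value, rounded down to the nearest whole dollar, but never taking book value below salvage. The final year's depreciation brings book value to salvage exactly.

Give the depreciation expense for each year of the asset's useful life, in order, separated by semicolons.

$13,977; $11,182; $8,946; $7,156; $5,725; $4,580; $3,664; $2,931; $2,345; $5,083

Depreciable base = $69,889 − $4,300 = $65,589.
Year 1: ⌊$69,889 × 200%/10⌋ = $13,977. Book value $55,912.
Year 2: ⌊$55,912 × 200%/10⌋ = $11,182. Book value $44,730.
Year 3: ⌊$44,730 × 200%/10⌋ = $8,946. Book value $35,784.
Year 4: ⌊$35,784 × 200%/10⌋ = $7,156. Book value $28,628.
Year 5: ⌊$28,628 × 200%/10⌋ = $5,725. Book value $22,903.
Year 6: ⌊$22,903 × 200%/10⌋ = $4,580. Book value $18,323.
Year 7: ⌊$18,323 × 200%/10⌋ = $3,664. Book value $14,659.
Year 8: ⌊$14,659 × 200%/10⌋ = $2,931. Book value $11,728.
Year 9: ⌊$11,728 × 200%/10⌋ = $2,345. Book value $9,383.
Year 10 (final): $9,383 − $4,300 = $5,083. Book value $4,300.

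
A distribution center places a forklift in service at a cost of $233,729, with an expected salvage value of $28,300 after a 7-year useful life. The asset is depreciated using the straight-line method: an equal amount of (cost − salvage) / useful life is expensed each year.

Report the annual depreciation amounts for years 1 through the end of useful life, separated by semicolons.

Depreciable base = $233,729 − $28,300 = $205,429.
Annual expense = $205,429 / 7 = $29,347.
End of year 1: book value $204,382.
End of year 2: book value $175,035.
End of year 3: book value $145,688.
End of year 4: book value $116,341.
End of year 5: book value $86,994.
End of year 6: book value $57,647.
End of year 7: book value $28,300.

$29,347; $29,347; $29,347; $29,347; $29,347; $29,347; $29,347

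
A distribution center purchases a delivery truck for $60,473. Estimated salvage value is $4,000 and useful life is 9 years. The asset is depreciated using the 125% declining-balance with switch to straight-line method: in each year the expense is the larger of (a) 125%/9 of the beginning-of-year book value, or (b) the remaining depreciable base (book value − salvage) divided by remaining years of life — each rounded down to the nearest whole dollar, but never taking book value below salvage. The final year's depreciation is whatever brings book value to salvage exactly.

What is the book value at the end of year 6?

Depreciable base = $60,473 − $4,000 = $56,473.
Year 1: DB = ⌊$60,473 × 125%/9⌋ = $8,399; SL = ⌊$56,473/9⌋ = $6,274 → take DB $8,399. Book value $52,074.
Year 2: DB = ⌊$52,074 × 125%/9⌋ = $7,232; SL = ⌊$48,074/8⌋ = $6,009 → take DB $7,232. Book value $44,842.
Year 3: DB = ⌊$44,842 × 125%/9⌋ = $6,228; SL = ⌊$40,842/7⌋ = $5,834 → take DB $6,228. Book value $38,614.
Year 4: DB = ⌊$38,614 × 125%/9⌋ = $5,363; SL = ⌊$34,614/6⌋ = $5,769 → take SL $5,769. Book value $32,845.
Year 5: DB = ⌊$32,845 × 125%/9⌋ = $4,561; SL = ⌊$28,845/5⌋ = $5,769 → take SL $5,769. Book value $27,076.
Year 6: DB = ⌊$27,076 × 125%/9⌋ = $3,760; SL = ⌊$23,076/4⌋ = $5,769 → take SL $5,769. Book value $21,307.

$21,307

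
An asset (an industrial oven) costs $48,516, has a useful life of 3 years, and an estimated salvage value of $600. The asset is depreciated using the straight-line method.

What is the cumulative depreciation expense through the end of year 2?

$31,944

Depreciable base = $48,516 − $600 = $47,916.
Annual expense = $47,916 / 3 = $15,972.
End of year 1: book value $32,544.
End of year 2: book value $16,572.
Accumulated through year 2 = $48,516 − $16,572 = $31,944.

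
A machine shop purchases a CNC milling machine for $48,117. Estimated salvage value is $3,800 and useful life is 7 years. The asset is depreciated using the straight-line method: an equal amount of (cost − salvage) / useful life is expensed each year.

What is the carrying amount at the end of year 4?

Depreciable base = $48,117 − $3,800 = $44,317.
Annual expense = $44,317 / 7 = $6,331.
End of year 1: book value $41,786.
End of year 2: book value $35,455.
End of year 3: book value $29,124.
End of year 4: book value $22,793.

$22,793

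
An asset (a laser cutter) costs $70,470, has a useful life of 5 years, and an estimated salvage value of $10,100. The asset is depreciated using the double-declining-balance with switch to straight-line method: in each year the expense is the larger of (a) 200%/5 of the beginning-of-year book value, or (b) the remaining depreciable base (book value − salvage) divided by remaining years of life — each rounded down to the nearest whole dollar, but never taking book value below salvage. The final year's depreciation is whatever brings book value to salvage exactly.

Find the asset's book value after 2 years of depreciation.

$25,370

Depreciable base = $70,470 − $10,100 = $60,370.
Year 1: DB = ⌊$70,470 × 200%/5⌋ = $28,188; SL = ⌊$60,370/5⌋ = $12,074 → take DB $28,188. Book value $42,282.
Year 2: DB = ⌊$42,282 × 200%/5⌋ = $16,912; SL = ⌊$32,182/4⌋ = $8,045 → take DB $16,912. Book value $25,370.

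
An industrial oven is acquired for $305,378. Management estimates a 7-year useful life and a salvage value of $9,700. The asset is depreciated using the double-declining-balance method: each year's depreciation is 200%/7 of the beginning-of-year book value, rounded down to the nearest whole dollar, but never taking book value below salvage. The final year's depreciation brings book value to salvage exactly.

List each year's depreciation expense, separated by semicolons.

Depreciable base = $305,378 − $9,700 = $295,678.
Year 1: ⌊$305,378 × 200%/7⌋ = $87,250. Book value $218,128.
Year 2: ⌊$218,128 × 200%/7⌋ = $62,322. Book value $155,806.
Year 3: ⌊$155,806 × 200%/7⌋ = $44,516. Book value $111,290.
Year 4: ⌊$111,290 × 200%/7⌋ = $31,797. Book value $79,493.
Year 5: ⌊$79,493 × 200%/7⌋ = $22,712. Book value $56,781.
Year 6: ⌊$56,781 × 200%/7⌋ = $16,223. Book value $40,558.
Year 7 (final): $40,558 − $9,700 = $30,858. Book value $9,700.

$87,250; $62,322; $44,516; $31,797; $22,712; $16,223; $30,858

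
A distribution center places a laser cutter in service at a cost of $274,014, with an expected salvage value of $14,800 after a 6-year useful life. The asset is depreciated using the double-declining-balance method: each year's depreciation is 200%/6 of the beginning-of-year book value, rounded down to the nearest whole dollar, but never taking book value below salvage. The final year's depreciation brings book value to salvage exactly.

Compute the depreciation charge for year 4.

$27,063

Depreciable base = $274,014 − $14,800 = $259,214.
Year 1: ⌊$274,014 × 200%/6⌋ = $91,338. Book value $182,676.
Year 2: ⌊$182,676 × 200%/6⌋ = $60,892. Book value $121,784.
Year 3: ⌊$121,784 × 200%/6⌋ = $40,594. Book value $81,190.
Year 4: ⌊$81,190 × 200%/6⌋ = $27,063. Book value $54,127.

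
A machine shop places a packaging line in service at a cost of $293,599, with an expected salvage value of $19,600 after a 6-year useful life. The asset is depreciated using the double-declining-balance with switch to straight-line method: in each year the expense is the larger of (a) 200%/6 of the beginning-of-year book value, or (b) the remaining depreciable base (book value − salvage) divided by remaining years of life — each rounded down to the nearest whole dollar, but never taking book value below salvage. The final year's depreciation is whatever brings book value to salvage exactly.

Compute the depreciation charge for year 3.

$43,496

Depreciable base = $293,599 − $19,600 = $273,999.
Year 1: DB = ⌊$293,599 × 200%/6⌋ = $97,866; SL = ⌊$273,999/6⌋ = $45,666 → take DB $97,866. Book value $195,733.
Year 2: DB = ⌊$195,733 × 200%/6⌋ = $65,244; SL = ⌊$176,133/5⌋ = $35,226 → take DB $65,244. Book value $130,489.
Year 3: DB = ⌊$130,489 × 200%/6⌋ = $43,496; SL = ⌊$110,889/4⌋ = $27,722 → take DB $43,496. Book value $86,993.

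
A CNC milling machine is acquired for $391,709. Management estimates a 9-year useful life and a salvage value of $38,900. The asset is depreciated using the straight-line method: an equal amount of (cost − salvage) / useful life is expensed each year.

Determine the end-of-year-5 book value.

$195,704

Depreciable base = $391,709 − $38,900 = $352,809.
Annual expense = $352,809 / 9 = $39,201.
End of year 1: book value $352,508.
End of year 2: book value $313,307.
End of year 3: book value $274,106.
End of year 4: book value $234,905.
End of year 5: book value $195,704.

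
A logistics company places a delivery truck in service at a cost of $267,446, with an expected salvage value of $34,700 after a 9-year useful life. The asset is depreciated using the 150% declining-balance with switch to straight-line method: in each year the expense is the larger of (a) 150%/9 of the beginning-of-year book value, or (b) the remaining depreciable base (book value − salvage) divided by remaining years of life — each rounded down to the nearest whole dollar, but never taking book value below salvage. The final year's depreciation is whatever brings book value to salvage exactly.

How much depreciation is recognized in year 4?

Depreciable base = $267,446 − $34,700 = $232,746.
Year 1: DB = ⌊$267,446 × 150%/9⌋ = $44,574; SL = ⌊$232,746/9⌋ = $25,860 → take DB $44,574. Book value $222,872.
Year 2: DB = ⌊$222,872 × 150%/9⌋ = $37,145; SL = ⌊$188,172/8⌋ = $23,521 → take DB $37,145. Book value $185,727.
Year 3: DB = ⌊$185,727 × 150%/9⌋ = $30,954; SL = ⌊$151,027/7⌋ = $21,575 → take DB $30,954. Book value $154,773.
Year 4: DB = ⌊$154,773 × 150%/9⌋ = $25,795; SL = ⌊$120,073/6⌋ = $20,012 → take DB $25,795. Book value $128,978.

$25,795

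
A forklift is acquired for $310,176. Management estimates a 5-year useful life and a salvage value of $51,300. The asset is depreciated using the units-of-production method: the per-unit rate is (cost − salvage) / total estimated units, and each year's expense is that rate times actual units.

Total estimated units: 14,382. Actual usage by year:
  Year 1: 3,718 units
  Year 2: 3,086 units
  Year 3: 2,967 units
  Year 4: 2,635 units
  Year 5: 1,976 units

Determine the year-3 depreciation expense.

Depreciable base = $310,176 − $51,300 = $258,876.
Rate = $258,876 / 14,382 units = $18 per unit.
Year 1: 3,718 × $18 = $66,924. Book value $243,252.
Year 2: 3,086 × $18 = $55,548. Book value $187,704.
Year 3: 2,967 × $18 = $53,406. Book value $134,298.

$53,406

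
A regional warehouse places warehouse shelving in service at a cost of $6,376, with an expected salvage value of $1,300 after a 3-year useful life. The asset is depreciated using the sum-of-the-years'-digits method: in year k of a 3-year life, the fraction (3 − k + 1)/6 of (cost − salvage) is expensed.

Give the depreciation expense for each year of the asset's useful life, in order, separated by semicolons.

Depreciable base = $6,376 − $1,300 = $5,076.
Sum of the years' digits = 3+2+1 = 6.
Year 1: $5,076 × 3/6 = $2,538. Book value $3,838.
Year 2: $5,076 × 2/6 = $1,692. Book value $2,146.
Year 3: $5,076 × 1/6 = $846. Book value $1,300.

$2,538; $1,692; $846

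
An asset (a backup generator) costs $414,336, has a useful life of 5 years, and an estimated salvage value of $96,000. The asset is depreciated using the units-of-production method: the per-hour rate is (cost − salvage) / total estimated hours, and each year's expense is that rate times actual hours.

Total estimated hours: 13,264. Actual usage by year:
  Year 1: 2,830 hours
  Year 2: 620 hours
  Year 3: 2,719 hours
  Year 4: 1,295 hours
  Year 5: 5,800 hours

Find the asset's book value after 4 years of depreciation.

Depreciable base = $414,336 − $96,000 = $318,336.
Rate = $318,336 / 13,264 hours = $24 per hour.
Year 1: 2,830 × $24 = $67,920. Book value $346,416.
Year 2: 620 × $24 = $14,880. Book value $331,536.
Year 3: 2,719 × $24 = $65,256. Book value $266,280.
Year 4: 1,295 × $24 = $31,080. Book value $235,200.

$235,200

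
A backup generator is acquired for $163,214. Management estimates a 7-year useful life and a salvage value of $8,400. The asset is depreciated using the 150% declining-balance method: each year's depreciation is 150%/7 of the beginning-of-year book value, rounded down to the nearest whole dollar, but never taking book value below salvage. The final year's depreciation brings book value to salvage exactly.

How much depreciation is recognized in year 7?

Depreciable base = $163,214 − $8,400 = $154,814.
Year 1: ⌊$163,214 × 150%/7⌋ = $34,974. Book value $128,240.
Year 2: ⌊$128,240 × 150%/7⌋ = $27,480. Book value $100,760.
Year 3: ⌊$100,760 × 150%/7⌋ = $21,591. Book value $79,169.
Year 4: ⌊$79,169 × 150%/7⌋ = $16,964. Book value $62,205.
Year 5: ⌊$62,205 × 150%/7⌋ = $13,329. Book value $48,876.
Year 6: ⌊$48,876 × 150%/7⌋ = $10,473. Book value $38,403.
Year 7 (final): $38,403 − $8,400 = $30,003. Book value $8,400.

$30,003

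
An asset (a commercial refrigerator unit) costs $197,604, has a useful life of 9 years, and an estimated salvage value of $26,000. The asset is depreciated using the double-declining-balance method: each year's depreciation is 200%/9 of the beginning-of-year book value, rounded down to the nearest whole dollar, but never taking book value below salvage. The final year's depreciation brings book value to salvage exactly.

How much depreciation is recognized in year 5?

$16,069

Depreciable base = $197,604 − $26,000 = $171,604.
Year 1: ⌊$197,604 × 200%/9⌋ = $43,912. Book value $153,692.
Year 2: ⌊$153,692 × 200%/9⌋ = $34,153. Book value $119,539.
Year 3: ⌊$119,539 × 200%/9⌋ = $26,564. Book value $92,975.
Year 4: ⌊$92,975 × 200%/9⌋ = $20,661. Book value $72,314.
Year 5: ⌊$72,314 × 200%/9⌋ = $16,069. Book value $56,245.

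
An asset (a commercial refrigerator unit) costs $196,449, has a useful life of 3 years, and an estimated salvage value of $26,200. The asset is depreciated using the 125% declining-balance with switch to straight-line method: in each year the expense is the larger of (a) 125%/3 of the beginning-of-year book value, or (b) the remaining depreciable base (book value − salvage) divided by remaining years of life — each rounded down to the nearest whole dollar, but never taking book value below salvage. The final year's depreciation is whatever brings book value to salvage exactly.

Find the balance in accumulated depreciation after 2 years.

Depreciable base = $196,449 − $26,200 = $170,249.
Year 1: DB = ⌊$196,449 × 125%/3⌋ = $81,853; SL = ⌊$170,249/3⌋ = $56,749 → take DB $81,853. Book value $114,596.
Year 2: DB = ⌊$114,596 × 125%/3⌋ = $47,748; SL = ⌊$88,396/2⌋ = $44,198 → take DB $47,748. Book value $66,848.
Accumulated through year 2 = $196,449 − $66,848 = $129,601.

$129,601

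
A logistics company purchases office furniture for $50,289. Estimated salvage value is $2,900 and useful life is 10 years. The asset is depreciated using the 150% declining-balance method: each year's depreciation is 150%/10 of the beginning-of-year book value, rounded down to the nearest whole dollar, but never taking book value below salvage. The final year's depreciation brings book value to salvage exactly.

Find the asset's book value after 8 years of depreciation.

$13,706

Depreciable base = $50,289 − $2,900 = $47,389.
Year 1: ⌊$50,289 × 150%/10⌋ = $7,543. Book value $42,746.
Year 2: ⌊$42,746 × 150%/10⌋ = $6,411. Book value $36,335.
Year 3: ⌊$36,335 × 150%/10⌋ = $5,450. Book value $30,885.
Year 4: ⌊$30,885 × 150%/10⌋ = $4,632. Book value $26,253.
Year 5: ⌊$26,253 × 150%/10⌋ = $3,937. Book value $22,316.
Year 6: ⌊$22,316 × 150%/10⌋ = $3,347. Book value $18,969.
Year 7: ⌊$18,969 × 150%/10⌋ = $2,845. Book value $16,124.
Year 8: ⌊$16,124 × 150%/10⌋ = $2,418. Book value $13,706.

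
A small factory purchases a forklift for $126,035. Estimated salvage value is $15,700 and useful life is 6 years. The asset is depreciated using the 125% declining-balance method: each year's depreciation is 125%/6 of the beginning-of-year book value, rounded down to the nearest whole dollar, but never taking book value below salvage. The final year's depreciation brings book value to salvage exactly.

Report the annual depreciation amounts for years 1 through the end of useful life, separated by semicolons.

$26,257; $20,787; $16,456; $13,028; $10,313; $23,494

Depreciable base = $126,035 − $15,700 = $110,335.
Year 1: ⌊$126,035 × 125%/6⌋ = $26,257. Book value $99,778.
Year 2: ⌊$99,778 × 125%/6⌋ = $20,787. Book value $78,991.
Year 3: ⌊$78,991 × 125%/6⌋ = $16,456. Book value $62,535.
Year 4: ⌊$62,535 × 125%/6⌋ = $13,028. Book value $49,507.
Year 5: ⌊$49,507 × 125%/6⌋ = $10,313. Book value $39,194.
Year 6 (final): $39,194 − $15,700 = $23,494. Book value $15,700.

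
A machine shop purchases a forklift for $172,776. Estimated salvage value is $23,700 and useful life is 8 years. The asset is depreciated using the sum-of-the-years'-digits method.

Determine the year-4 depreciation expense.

$20,705

Depreciable base = $172,776 − $23,700 = $149,076.
Sum of the years' digits = 8+7+6+5+4+3+2+1 = 36.
Year 1: $149,076 × 8/36 = $33,128. Book value $139,648.
Year 2: $149,076 × 7/36 = $28,987. Book value $110,661.
Year 3: $149,076 × 6/36 = $24,846. Book value $85,815.
Year 4: $149,076 × 5/36 = $20,705. Book value $65,110.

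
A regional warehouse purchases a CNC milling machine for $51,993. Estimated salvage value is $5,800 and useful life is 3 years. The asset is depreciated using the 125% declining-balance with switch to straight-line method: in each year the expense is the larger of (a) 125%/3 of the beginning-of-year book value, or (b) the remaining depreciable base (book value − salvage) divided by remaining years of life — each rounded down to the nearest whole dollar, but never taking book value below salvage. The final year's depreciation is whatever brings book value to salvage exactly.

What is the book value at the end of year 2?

$17,693

Depreciable base = $51,993 − $5,800 = $46,193.
Year 1: DB = ⌊$51,993 × 125%/3⌋ = $21,663; SL = ⌊$46,193/3⌋ = $15,397 → take DB $21,663. Book value $30,330.
Year 2: DB = ⌊$30,330 × 125%/3⌋ = $12,637; SL = ⌊$24,530/2⌋ = $12,265 → take DB $12,637. Book value $17,693.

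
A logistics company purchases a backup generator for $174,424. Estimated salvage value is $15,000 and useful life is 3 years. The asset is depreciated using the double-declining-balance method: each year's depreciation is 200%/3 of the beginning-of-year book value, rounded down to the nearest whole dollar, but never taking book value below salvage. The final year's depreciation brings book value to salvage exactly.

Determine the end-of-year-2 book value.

$19,381

Depreciable base = $174,424 − $15,000 = $159,424.
Year 1: ⌊$174,424 × 200%/3⌋ = $116,282. Book value $58,142.
Year 2: ⌊$58,142 × 200%/3⌋ = $38,761. Book value $19,381.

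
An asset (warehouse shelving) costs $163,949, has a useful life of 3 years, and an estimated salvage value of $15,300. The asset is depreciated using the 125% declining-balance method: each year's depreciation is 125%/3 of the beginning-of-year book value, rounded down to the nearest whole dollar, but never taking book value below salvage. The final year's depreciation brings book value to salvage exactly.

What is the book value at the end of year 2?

$55,789

Depreciable base = $163,949 − $15,300 = $148,649.
Year 1: ⌊$163,949 × 125%/3⌋ = $68,312. Book value $95,637.
Year 2: ⌊$95,637 × 125%/3⌋ = $39,848. Book value $55,789.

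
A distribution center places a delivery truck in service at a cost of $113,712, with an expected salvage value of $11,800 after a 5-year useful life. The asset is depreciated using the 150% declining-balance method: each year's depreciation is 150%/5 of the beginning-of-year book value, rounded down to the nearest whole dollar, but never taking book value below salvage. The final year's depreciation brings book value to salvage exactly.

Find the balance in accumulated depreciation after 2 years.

$57,992

Depreciable base = $113,712 − $11,800 = $101,912.
Year 1: ⌊$113,712 × 150%/5⌋ = $34,113. Book value $79,599.
Year 2: ⌊$79,599 × 150%/5⌋ = $23,879. Book value $55,720.
Accumulated through year 2 = $113,712 − $55,720 = $57,992.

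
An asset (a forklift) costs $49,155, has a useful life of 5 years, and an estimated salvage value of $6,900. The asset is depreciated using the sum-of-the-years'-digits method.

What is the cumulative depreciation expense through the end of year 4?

Depreciable base = $49,155 − $6,900 = $42,255.
Sum of the years' digits = 5+4+3+2+1 = 15.
Year 1: $42,255 × 5/15 = $14,085. Book value $35,070.
Year 2: $42,255 × 4/15 = $11,268. Book value $23,802.
Year 3: $42,255 × 3/15 = $8,451. Book value $15,351.
Year 4: $42,255 × 2/15 = $5,634. Book value $9,717.
Accumulated through year 4 = $49,155 − $9,717 = $39,438.

$39,438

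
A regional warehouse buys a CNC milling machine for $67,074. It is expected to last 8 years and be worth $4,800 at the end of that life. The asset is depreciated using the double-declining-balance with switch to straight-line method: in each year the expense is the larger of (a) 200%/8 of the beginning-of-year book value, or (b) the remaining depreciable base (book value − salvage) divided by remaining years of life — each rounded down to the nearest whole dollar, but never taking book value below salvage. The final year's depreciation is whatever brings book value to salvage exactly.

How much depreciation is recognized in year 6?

$3,979

Depreciable base = $67,074 − $4,800 = $62,274.
Year 1: DB = ⌊$67,074 × 200%/8⌋ = $16,768; SL = ⌊$62,274/8⌋ = $7,784 → take DB $16,768. Book value $50,306.
Year 2: DB = ⌊$50,306 × 200%/8⌋ = $12,576; SL = ⌊$45,506/7⌋ = $6,500 → take DB $12,576. Book value $37,730.
Year 3: DB = ⌊$37,730 × 200%/8⌋ = $9,432; SL = ⌊$32,930/6⌋ = $5,488 → take DB $9,432. Book value $28,298.
Year 4: DB = ⌊$28,298 × 200%/8⌋ = $7,074; SL = ⌊$23,498/5⌋ = $4,699 → take DB $7,074. Book value $21,224.
Year 5: DB = ⌊$21,224 × 200%/8⌋ = $5,306; SL = ⌊$16,424/4⌋ = $4,106 → take DB $5,306. Book value $15,918.
Year 6: DB = ⌊$15,918 × 200%/8⌋ = $3,979; SL = ⌊$11,118/3⌋ = $3,706 → take DB $3,979. Book value $11,939.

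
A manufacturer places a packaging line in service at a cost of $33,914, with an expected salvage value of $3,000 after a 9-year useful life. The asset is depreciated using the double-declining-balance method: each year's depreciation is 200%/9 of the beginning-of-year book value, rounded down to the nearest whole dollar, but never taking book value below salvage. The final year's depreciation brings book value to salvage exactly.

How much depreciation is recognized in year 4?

Depreciable base = $33,914 − $3,000 = $30,914.
Year 1: ⌊$33,914 × 200%/9⌋ = $7,536. Book value $26,378.
Year 2: ⌊$26,378 × 200%/9⌋ = $5,861. Book value $20,517.
Year 3: ⌊$20,517 × 200%/9⌋ = $4,559. Book value $15,958.
Year 4: ⌊$15,958 × 200%/9⌋ = $3,546. Book value $12,412.

$3,546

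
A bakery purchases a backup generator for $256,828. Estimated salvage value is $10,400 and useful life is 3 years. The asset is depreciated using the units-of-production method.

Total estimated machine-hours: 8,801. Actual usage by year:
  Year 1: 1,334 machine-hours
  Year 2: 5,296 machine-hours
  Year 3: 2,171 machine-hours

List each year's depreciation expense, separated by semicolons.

Depreciable base = $256,828 − $10,400 = $246,428.
Rate = $246,428 / 8,801 machine-hours = $28 per machine-hour.
Year 1: 1,334 × $28 = $37,352. Book value $219,476.
Year 2: 5,296 × $28 = $148,288. Book value $71,188.
Year 3: 2,171 × $28 = $60,788. Book value $10,400.

$37,352; $148,288; $60,788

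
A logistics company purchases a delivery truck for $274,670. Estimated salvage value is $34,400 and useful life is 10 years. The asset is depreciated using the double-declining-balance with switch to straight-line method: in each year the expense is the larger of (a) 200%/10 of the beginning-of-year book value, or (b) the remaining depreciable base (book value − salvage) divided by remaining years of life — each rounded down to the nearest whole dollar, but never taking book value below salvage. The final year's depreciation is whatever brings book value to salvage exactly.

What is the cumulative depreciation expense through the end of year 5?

$184,665

Depreciable base = $274,670 − $34,400 = $240,270.
Year 1: DB = ⌊$274,670 × 200%/10⌋ = $54,934; SL = ⌊$240,270/10⌋ = $24,027 → take DB $54,934. Book value $219,736.
Year 2: DB = ⌊$219,736 × 200%/10⌋ = $43,947; SL = ⌊$185,336/9⌋ = $20,592 → take DB $43,947. Book value $175,789.
Year 3: DB = ⌊$175,789 × 200%/10⌋ = $35,157; SL = ⌊$141,389/8⌋ = $17,673 → take DB $35,157. Book value $140,632.
Year 4: DB = ⌊$140,632 × 200%/10⌋ = $28,126; SL = ⌊$106,232/7⌋ = $15,176 → take DB $28,126. Book value $112,506.
Year 5: DB = ⌊$112,506 × 200%/10⌋ = $22,501; SL = ⌊$78,106/6⌋ = $13,017 → take DB $22,501. Book value $90,005.
Accumulated through year 5 = $274,670 − $90,005 = $184,665.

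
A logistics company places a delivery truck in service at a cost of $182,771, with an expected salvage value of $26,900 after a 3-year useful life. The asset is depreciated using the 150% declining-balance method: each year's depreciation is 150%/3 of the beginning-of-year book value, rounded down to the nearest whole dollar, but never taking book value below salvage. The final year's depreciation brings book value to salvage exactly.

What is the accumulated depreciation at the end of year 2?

Depreciable base = $182,771 − $26,900 = $155,871.
Year 1: ⌊$182,771 × 150%/3⌋ = $91,385. Book value $91,386.
Year 2: ⌊$91,386 × 150%/3⌋ = $45,693. Book value $45,693.
Accumulated through year 2 = $182,771 − $45,693 = $137,078.

$137,078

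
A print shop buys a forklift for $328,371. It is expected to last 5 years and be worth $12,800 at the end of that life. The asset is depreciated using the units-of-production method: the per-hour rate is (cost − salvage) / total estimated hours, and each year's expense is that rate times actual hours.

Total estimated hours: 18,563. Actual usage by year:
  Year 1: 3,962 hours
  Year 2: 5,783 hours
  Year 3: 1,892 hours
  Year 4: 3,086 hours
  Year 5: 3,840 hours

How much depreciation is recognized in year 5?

Depreciable base = $328,371 − $12,800 = $315,571.
Rate = $315,571 / 18,563 hours = $17 per hour.
Year 1: 3,962 × $17 = $67,354. Book value $261,017.
Year 2: 5,783 × $17 = $98,311. Book value $162,706.
Year 3: 1,892 × $17 = $32,164. Book value $130,542.
Year 4: 3,086 × $17 = $52,462. Book value $78,080.
Year 5: 3,840 × $17 = $65,280. Book value $12,800.

$65,280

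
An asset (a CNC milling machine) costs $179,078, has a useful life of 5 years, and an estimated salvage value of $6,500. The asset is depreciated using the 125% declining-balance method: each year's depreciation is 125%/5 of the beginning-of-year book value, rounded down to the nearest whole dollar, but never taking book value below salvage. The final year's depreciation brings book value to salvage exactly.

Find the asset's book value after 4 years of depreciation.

Depreciable base = $179,078 − $6,500 = $172,578.
Year 1: ⌊$179,078 × 125%/5⌋ = $44,769. Book value $134,309.
Year 2: ⌊$134,309 × 125%/5⌋ = $33,577. Book value $100,732.
Year 3: ⌊$100,732 × 125%/5⌋ = $25,183. Book value $75,549.
Year 4: ⌊$75,549 × 125%/5⌋ = $18,887. Book value $56,662.

$56,662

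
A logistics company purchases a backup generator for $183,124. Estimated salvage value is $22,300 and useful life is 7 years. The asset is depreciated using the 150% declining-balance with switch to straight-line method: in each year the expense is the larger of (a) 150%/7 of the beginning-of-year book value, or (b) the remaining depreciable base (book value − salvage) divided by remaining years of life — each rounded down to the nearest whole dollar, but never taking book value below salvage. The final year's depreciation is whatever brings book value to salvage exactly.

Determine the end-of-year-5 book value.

$53,962

Depreciable base = $183,124 − $22,300 = $160,824.
Year 1: DB = ⌊$183,124 × 150%/7⌋ = $39,240; SL = ⌊$160,824/7⌋ = $22,974 → take DB $39,240. Book value $143,884.
Year 2: DB = ⌊$143,884 × 150%/7⌋ = $30,832; SL = ⌊$121,584/6⌋ = $20,264 → take DB $30,832. Book value $113,052.
Year 3: DB = ⌊$113,052 × 150%/7⌋ = $24,225; SL = ⌊$90,752/5⌋ = $18,150 → take DB $24,225. Book value $88,827.
Year 4: DB = ⌊$88,827 × 150%/7⌋ = $19,034; SL = ⌊$66,527/4⌋ = $16,631 → take DB $19,034. Book value $69,793.
Year 5: DB = ⌊$69,793 × 150%/7⌋ = $14,955; SL = ⌊$47,493/3⌋ = $15,831 → take SL $15,831. Book value $53,962.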